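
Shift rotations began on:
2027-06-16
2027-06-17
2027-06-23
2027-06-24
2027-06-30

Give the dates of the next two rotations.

2027-07-01, 2027-07-07

Every event lands on a Wednesday or Thursday (gaps cycle 1, 6, 1, 6).
So the schedule is: every Wednesday and Thursday.
Next Thursday: 2027-07-01.
The following Wednesday is 2027-07-07.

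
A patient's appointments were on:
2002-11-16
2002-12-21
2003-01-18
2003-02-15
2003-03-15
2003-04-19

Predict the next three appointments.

2003-05-17, 2003-06-21, 2003-07-19

All dates are Saturdays, 35, 28, 28, 28, 35 days apart.
Specifically, the 3rd Saturday of each month.
May 2003 — 3rd Saturday is 2003-05-17.
June 2003 — 3rd Saturday is 2003-06-21.
3rd Saturday of July 2003: 2003-07-19.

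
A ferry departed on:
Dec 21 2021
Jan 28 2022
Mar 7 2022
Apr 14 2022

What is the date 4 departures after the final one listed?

The spacing is 38, 38, 38 days — always 38 days.
Apr 14 2022 + 38 days = May 22 2022.
May 22 2022 + 38 days = Jun 29 2022.
Jun 29 2022 + 38 days = Aug 6 2022.
Aug 6 2022 + 38 days = Sep 13 2022.

Sep 13 2022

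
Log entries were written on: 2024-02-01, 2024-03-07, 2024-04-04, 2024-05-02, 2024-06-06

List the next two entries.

2024-07-04, 2024-08-01

These are Thursdays at 28- or 35-day spacing (35, 28, 28, 35).
The pattern: 1st Thursday of the month.
1st Thursday of July 2024: 2024-07-04.
August 2024 — 1st Thursday is 2024-08-01.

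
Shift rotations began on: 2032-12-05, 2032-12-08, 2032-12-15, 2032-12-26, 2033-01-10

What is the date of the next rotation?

Gaps: 3, 7, 11, 15 days — each gap is 4 larger than the previous one.
Next gap: 19 days. 2033-01-10 + 19 days = 2033-01-29.

2033-01-29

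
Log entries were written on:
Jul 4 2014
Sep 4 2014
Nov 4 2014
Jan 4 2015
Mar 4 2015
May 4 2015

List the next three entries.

The day-of-month is always 4 (62, 61, 61, 59, 61 days between events).
So this recurs on the 4th of every 2 months.
July 2015: Jul 4 2015.
Next: September 2015 → Sep 4 2015.
Next: November 2015 → Nov 4 2015.

Jul 4 2015, Sep 4 2015, Nov 4 2015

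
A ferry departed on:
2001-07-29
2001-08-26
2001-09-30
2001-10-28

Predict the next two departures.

2001-11-25, 2001-12-30

All Sundays; the gaps (28, 35, 28) vary with month length.
This is the last Sunday of each month.
Last Sunday of November 2001: 2001-11-25.
Last Sunday of December 2001: 2001-12-30.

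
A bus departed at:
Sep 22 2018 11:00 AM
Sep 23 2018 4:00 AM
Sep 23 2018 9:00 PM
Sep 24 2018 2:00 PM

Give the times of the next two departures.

Sep 25 2018 7:00 AM, Sep 26 2018 12:00 AM

Gaps: 17, 17, 17 hours — each event is 17 hours after the previous one.
Sep 24 2018 2:00 PM + 17 h = Sep 25 2018 7:00 AM.
Sep 25 2018 7:00 AM + 17 h = Sep 26 2018 12:00 AM.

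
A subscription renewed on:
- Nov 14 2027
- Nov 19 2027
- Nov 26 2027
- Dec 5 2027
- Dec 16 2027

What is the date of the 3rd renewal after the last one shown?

Jan 30 2028

Intervals are 5, 7, 9, 11 days — an arithmetic progression with common difference 2.
Next gap: 13 days. Dec 16 2027 + 13 days = Dec 29 2027.
Next gap: 15 days. Dec 29 2027 + 15 days = Jan 13 2028.
Next gap: 17 days. Jan 13 2028 + 17 days = Jan 30 2028.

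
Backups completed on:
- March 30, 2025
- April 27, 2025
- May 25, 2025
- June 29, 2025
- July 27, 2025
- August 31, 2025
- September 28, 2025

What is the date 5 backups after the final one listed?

February 22, 2026

These are Sundays with 28, 28, 35, 28, 35, 28-day gaps.
Each is the final Sunday of its month — March 30, 2025 is past the 28th, so '4th Sunday' doesn't fit.
October 2025 ends with Sunday October 26, 2025.
November 2025 ends with Sunday November 30, 2025.
December 2025 ends with Sunday December 28, 2025.
January 2026 ends with Sunday January 25, 2026.
February 2026 ends with Sunday February 22, 2026.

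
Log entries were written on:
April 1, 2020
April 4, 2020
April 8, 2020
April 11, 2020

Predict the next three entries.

Gaps: 3, 4, 3 days — not constant, but cyclic with period 2.
The events fall on every Wednesday and Saturday.
The following Wednesday is April 15, 2020.
The following Saturday is April 18, 2020.
Next Wednesday: April 22, 2020.

April 15, 2020; April 18, 2020; April 22, 2020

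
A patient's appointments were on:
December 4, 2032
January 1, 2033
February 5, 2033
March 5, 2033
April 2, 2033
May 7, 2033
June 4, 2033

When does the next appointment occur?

These are Saturdays at 28- or 35-day spacing (28, 35, 28, 28, 35, 28).
The pattern: 1st Saturday of the month.
July 2033 — 1st Saturday is July 2, 2033.

July 2, 2033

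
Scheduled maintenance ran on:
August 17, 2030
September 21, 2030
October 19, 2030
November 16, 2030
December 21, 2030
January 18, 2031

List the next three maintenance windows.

February 15, 2031; March 15, 2031; April 19, 2031

All dates are Saturdays, 35, 28, 28, 35, 28 days apart.
Specifically, the 3rd Saturday of each month.
3rd Saturday of February 2031: February 15, 2031.
3rd Saturday of March 2031: March 15, 2031.
3rd Saturday of April 2031: April 19, 2031.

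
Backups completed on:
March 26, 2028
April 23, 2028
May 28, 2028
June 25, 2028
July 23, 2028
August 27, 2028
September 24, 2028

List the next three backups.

Gaps: 28, 35, 28, 28, 35, 28 days — a mix of 28 and 35. Every date is a Sunday.
Each is the 4th Sunday of its month.
October 2028 — 4th Sunday is October 22, 2028.
4th Sunday of November 2028: November 26, 2028.
December 2028 — 4th Sunday is December 24, 2028.

October 22, 2028; November 26, 2028; December 24, 2028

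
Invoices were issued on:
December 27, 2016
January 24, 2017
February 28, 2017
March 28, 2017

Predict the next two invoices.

Gaps: 28, 35, 28 days — a mix of 28 and 35. Every date is a Tuesday.
Each is the 4th Tuesday of its month.
4th Tuesday of April 2017: April 25, 2017.
May 2017 — 4th Tuesday is May 23, 2017.

April 25, 2017; May 23, 2017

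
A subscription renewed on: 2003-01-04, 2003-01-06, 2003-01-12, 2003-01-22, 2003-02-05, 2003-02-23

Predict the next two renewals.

Intervals are 2, 6, 10, 14, 18 days — an arithmetic progression with common difference 4.
Next gap: 22 days. 2003-02-23 + 22 days = 2003-03-17.
Next gap: 26 days. 2003-03-17 + 26 days = 2003-04-12.

2003-03-17, 2003-04-12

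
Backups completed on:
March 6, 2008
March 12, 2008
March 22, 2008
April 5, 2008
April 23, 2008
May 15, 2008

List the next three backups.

Gaps: 6, 10, 14, 18, 22 days — each gap is 4 larger than the previous one.
Next gap: 26 days. May 15, 2008 + 26 days = June 10, 2008.
Next gap: 30 days. June 10, 2008 + 30 days = July 10, 2008.
Next gap: 34 days. July 10, 2008 + 34 days = August 13, 2008.

June 10, 2008; July 10, 2008; August 13, 2008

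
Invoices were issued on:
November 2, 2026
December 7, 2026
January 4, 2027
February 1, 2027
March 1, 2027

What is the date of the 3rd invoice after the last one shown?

June 7, 2027

Gaps: 35, 28, 28, 28 days — a mix of 28 and 35. Every date is a Monday.
Each is the 1st Monday of its month.
April 2027 — 1st Monday is April 5, 2027.
May 2027 — 1st Monday is May 3, 2027.
June 2027 — 1st Monday is June 7, 2027.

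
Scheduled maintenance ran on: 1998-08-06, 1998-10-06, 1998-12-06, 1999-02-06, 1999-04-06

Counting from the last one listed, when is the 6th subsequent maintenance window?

2000-04-06

The day-of-month is always 6 (61, 61, 62, 59 days between events).
So this recurs on the 6th of every 2 months.
Next: June 1999 → 1999-06-06.
Next: August 1999 → 1999-08-06.
Next: October 1999 → 1999-10-06.
Next: December 1999 → 1999-12-06.
Next: February 2000 → 2000-02-06.
Next: April 2000 → 2000-04-06.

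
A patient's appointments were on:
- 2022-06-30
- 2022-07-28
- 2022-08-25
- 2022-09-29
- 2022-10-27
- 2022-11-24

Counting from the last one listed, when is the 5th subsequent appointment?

2023-04-27

Every date is a Thursday; gaps 28, 28, 35, 28, 28 days.
Each is the last Thursday of its month (at least one falls on the 29th or later, ruling out '4th Thursday').
December 2022 ends with Thursday 2022-12-29.
Last Thursday of January 2023: 2023-01-26.
February 2023 ends with Thursday 2023-02-23.
March 2023 ends with Thursday 2023-03-30.
April 2023 ends with Thursday 2023-04-27.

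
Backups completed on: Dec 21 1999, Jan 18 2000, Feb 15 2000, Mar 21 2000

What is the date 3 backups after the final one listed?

These are Tuesdays at 28- or 35-day spacing (28, 28, 35).
The pattern: 3rd Tuesday of the month.
3rd Tuesday of April 2000: Apr 18 2000.
May 2000 — 3rd Tuesday is May 16 2000.
3rd Tuesday of June 2000: Jun 20 2000.

Jun 20 2000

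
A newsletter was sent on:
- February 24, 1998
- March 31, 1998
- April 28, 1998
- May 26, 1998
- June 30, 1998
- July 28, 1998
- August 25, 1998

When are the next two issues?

These are Tuesdays with 35, 28, 28, 35, 28, 28-day gaps.
Each is the final Tuesday of its month — March 31, 1998 is past the 28th, so '4th Tuesday' doesn't fit.
September 1998 ends with Tuesday September 29, 1998.
Last Tuesday of October 1998: October 27, 1998.

September 29, 1998; October 27, 1998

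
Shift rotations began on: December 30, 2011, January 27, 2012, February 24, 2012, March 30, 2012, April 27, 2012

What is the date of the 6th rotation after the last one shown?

Every date is a Friday; gaps 28, 28, 35, 28 days.
Each is the last Friday of its month (at least one falls on the 29th or later, ruling out '4th Friday').
May 2012 ends with Friday May 25, 2012.
June 2012 ends with Friday June 29, 2012.
July 2012 ends with Friday July 27, 2012.
August 2012 ends with Friday August 31, 2012.
September 2012 ends with Friday September 28, 2012.
October 2012 ends with Friday October 26, 2012.

October 26, 2012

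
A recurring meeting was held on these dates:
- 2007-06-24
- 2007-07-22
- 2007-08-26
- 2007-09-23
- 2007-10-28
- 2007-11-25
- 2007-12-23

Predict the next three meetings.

2008-01-27, 2008-02-24, 2008-03-23

All dates are Sundays, 28, 35, 28, 35, 28, 28 days apart.
Specifically, the 4th Sunday of each month.
4th Sunday of January 2008: 2008-01-27.
February 2008 — 4th Sunday is 2008-02-24.
4th Sunday of March 2008: 2008-03-23.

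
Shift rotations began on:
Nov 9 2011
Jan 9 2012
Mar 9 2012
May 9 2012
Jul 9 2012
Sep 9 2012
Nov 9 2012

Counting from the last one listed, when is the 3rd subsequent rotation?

Each date is the 9th; the gaps (61, 60, 61, 61, 62, 61) track the month lengths.
The rule is the 9th of every 2 months.
Next: January 2013 → Jan 9 2013.
March 2013: Mar 9 2013.
Next: May 2013 → May 9 2013.

May 9 2013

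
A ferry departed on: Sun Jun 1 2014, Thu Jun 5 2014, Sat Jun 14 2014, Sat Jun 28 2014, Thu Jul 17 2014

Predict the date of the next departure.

Intervals are 4, 9, 14, 19 days — an arithmetic progression with common difference 5.
Next gap: 24 days. Thu Jul 17 2014 + 24 days = Sun Aug 10 2014.

Sun Aug 10 2014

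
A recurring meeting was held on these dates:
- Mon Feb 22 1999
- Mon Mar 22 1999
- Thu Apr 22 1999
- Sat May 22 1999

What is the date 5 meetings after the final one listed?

Each date is the 22nd; the gaps (28, 31, 30) track the month lengths.
The rule is the 22nd of each month.
June 1999: Tue Jun 22 1999.
Next: July 1999 → Thu Jul 22 1999.
Next: August 1999 → Sun Aug 22 1999.
September 1999: Wed Sep 22 1999.
October 1999: Fri Oct 22 1999.

Fri Oct 22 1999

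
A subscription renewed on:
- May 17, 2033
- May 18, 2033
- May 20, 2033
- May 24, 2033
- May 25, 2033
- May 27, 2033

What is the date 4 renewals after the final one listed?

The gap pattern 1, 2, 4, 1, 2 repeats every 3 events.
These are the Tuesdays, Wednesdays and Fridays of each week.
The following Tuesday is May 31, 2033.
The following Wednesday is June 1, 2033.
Next Friday: June 3, 2033.
Next Tuesday: June 7, 2033.

June 7, 2033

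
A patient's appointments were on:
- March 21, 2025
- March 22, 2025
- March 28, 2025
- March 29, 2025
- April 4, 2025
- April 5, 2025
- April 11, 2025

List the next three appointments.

April 12, 2025; April 18, 2025; April 19, 2025

Every event lands on a Friday or Saturday (gaps cycle 1, 6, 1, 6, 1, 6).
So the schedule is: every Friday and Saturday.
Next Saturday: April 12, 2025.
Next Friday: April 18, 2025.
Next Saturday: April 19, 2025.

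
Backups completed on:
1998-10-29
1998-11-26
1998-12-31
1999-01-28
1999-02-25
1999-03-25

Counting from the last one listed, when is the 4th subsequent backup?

1999-07-29

All Thursdays; the gaps (28, 35, 28, 28, 28) vary with month length.
This is the last Thursday of each month.
April 1999 ends with Thursday 1999-04-29.
Last Thursday of May 1999: 1999-05-27.
June 1999 ends with Thursday 1999-06-24.
Last Thursday of July 1999: 1999-07-29.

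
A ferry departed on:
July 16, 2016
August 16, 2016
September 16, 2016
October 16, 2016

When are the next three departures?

Gaps: 31, 31, 30 days — not constant. Every event is on the 16th of the month.
Pattern: the 16th of each month.
Next: November 2016 → November 16, 2016.
Next: December 2016 → December 16, 2016.
January 2017: January 16, 2017.

November 16, 2016; December 16, 2016; January 16, 2017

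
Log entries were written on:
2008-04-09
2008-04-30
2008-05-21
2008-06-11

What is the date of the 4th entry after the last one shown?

Gaps between consecutive events: 21, 21, 21 days — a constant 21-day interval.
2008-06-11 + 21 days = 2008-07-02.
2008-07-02 + 21 days = 2008-07-23.
2008-07-23 + 21 days = 2008-08-13.
2008-08-13 + 21 days = 2008-09-03.

2008-09-03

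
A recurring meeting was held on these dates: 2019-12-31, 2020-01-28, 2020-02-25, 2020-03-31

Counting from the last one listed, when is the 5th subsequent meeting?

These are Tuesdays with 28, 28, 35-day gaps.
Each is the final Tuesday of its month — 2019-12-31 is past the 28th, so '4th Tuesday' doesn't fit.
Last Tuesday of April 2020: 2020-04-28.
Last Tuesday of May 2020: 2020-05-26.
Last Tuesday of June 2020: 2020-06-30.
July 2020 ends with Tuesday 2020-07-28.
Last Tuesday of August 2020: 2020-08-25.

2020-08-25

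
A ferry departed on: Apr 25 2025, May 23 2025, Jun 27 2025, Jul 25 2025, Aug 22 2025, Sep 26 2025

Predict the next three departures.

All dates are Fridays, 28, 35, 28, 28, 35 days apart.
Specifically, the 4th Friday of each month.
4th Friday of October 2025: Oct 24 2025.
4th Friday of November 2025: Nov 28 2025.
4th Friday of December 2025: Dec 26 2025.

Oct 24 2025, Nov 28 2025, Dec 26 2025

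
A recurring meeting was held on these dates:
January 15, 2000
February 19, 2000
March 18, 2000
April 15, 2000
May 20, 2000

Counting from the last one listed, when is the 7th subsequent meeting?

December 16, 2000

All dates are Saturdays, 35, 28, 28, 35 days apart.
Specifically, the 3rd Saturday of each month.
June 2000 — 3rd Saturday is June 17, 2000.
3rd Saturday of July 2000: July 15, 2000.
August 2000 — 3rd Saturday is August 19, 2000.
September 2000 — 3rd Saturday is September 16, 2000.
3rd Saturday of October 2000: October 21, 2000.
November 2000 — 3rd Saturday is November 18, 2000.
December 2000 — 3rd Saturday is December 16, 2000.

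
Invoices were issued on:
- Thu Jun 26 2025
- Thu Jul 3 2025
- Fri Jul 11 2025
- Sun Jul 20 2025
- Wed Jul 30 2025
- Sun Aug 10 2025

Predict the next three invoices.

Fri Aug 22 2025, Thu Sep 4 2025, Thu Sep 18 2025

Gaps: 7, 8, 9, 10, 11 days — each gap is 1 larger than the previous one.
Next gap: 12 days. Sun Aug 10 2025 + 12 days = Fri Aug 22 2025.
Next gap: 13 days. Fri Aug 22 2025 + 13 days = Thu Sep 4 2025.
Next gap: 14 days. Thu Sep 4 2025 + 14 days = Thu Sep 18 2025.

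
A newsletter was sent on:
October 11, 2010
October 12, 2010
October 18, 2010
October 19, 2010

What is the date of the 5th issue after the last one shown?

Every event lands on a Monday or Tuesday (gaps cycle 1, 6, 1).
So the schedule is: every Monday and Tuesday.
Next Monday: October 25, 2010.
Next Tuesday: October 26, 2010.
Next Monday: November 1, 2010.
Next Tuesday: November 2, 2010.
The following Monday is November 8, 2010.

November 8, 2010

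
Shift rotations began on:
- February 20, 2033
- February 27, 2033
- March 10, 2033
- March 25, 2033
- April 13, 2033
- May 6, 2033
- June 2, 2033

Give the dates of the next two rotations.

July 3, 2033; August 7, 2033

Gaps: 7, 11, 15, 19, 23, 27 days — each gap is 4 larger than the previous one.
Next gap: 31 days. June 2, 2033 + 31 days = July 3, 2033.
Next gap: 35 days. July 3, 2033 + 35 days = August 7, 2033.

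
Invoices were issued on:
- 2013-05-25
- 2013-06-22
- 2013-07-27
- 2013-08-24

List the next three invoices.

2013-09-28, 2013-10-26, 2013-11-23

All dates are Saturdays, 28, 35, 28 days apart.
Specifically, the 4th Saturday of each month.
4th Saturday of September 2013: 2013-09-28.
October 2013 — 4th Saturday is 2013-10-26.
4th Saturday of November 2013: 2013-11-23.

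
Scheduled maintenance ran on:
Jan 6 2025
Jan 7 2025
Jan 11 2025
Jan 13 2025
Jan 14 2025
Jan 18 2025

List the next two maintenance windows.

Jan 20 2025, Jan 21 2025

Gaps: 1, 4, 2, 1, 4 days — not constant, but cyclic with period 3.
The events fall on every Monday, Tuesday and Saturday.
The following Monday is Jan 20 2025.
The following Tuesday is Jan 21 2025.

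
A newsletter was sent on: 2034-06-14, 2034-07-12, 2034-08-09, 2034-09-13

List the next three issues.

2034-10-11, 2034-11-08, 2034-12-13

All dates are Wednesdays, 28, 28, 35 days apart.
Specifically, the 2nd Wednesday of each month.
October 2034 — 2nd Wednesday is 2034-10-11.
November 2034 — 2nd Wednesday is 2034-11-08.
December 2034 — 2nd Wednesday is 2034-12-13.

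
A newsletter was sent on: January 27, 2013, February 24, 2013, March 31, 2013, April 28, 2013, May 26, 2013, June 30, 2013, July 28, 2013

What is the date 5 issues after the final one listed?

December 29, 2013

These are Sundays with 28, 35, 28, 28, 35, 28-day gaps.
Each is the final Sunday of its month — March 31, 2013 is past the 28th, so '4th Sunday' doesn't fit.
Last Sunday of August 2013: August 25, 2013.
Last Sunday of September 2013: September 29, 2013.
Last Sunday of October 2013: October 27, 2013.
Last Sunday of November 2013: November 24, 2013.
December 2013 ends with Sunday December 29, 2013.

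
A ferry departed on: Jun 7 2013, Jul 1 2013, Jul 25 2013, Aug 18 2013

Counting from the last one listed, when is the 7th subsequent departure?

Every event comes 24 days after the last (24, 24, 24).
Aug 18 2013 + 24 days = Sep 11 2013.
Sep 11 2013 + 24 days = Oct 5 2013.
Oct 5 2013 + 24 days = Oct 29 2013.
Oct 29 2013 + 24 days = Nov 22 2013.
Nov 22 2013 + 24 days = Dec 16 2013.
Dec 16 2013 + 24 days = Jan 9 2014.
Jan 9 2014 + 24 days = Feb 2 2014.

Feb 2 2014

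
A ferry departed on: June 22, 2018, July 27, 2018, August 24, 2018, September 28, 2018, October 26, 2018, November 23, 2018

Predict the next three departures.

December 28, 2018; January 25, 2019; February 22, 2019

Gaps: 35, 28, 35, 28, 28 days — a mix of 28 and 35. Every date is a Friday.
Each is the 4th Friday of its month.
December 2018 — 4th Friday is December 28, 2018.
January 2019 — 4th Friday is January 25, 2019.
4th Friday of February 2019: February 22, 2019.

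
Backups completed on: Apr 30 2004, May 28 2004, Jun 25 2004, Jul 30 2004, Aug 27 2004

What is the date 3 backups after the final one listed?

Nov 26 2004

All Fridays; the gaps (28, 28, 35, 28) vary with month length.
This is the last Friday of each month.
September 2004 ends with Friday Sep 24 2004.
October 2004 ends with Friday Oct 29 2004.
Last Friday of November 2004: Nov 26 2004.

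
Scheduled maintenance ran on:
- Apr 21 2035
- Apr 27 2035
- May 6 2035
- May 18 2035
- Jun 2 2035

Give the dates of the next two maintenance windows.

Gaps: 6, 9, 12, 15 days — each gap is 3 larger than the previous one.
Next gap: 18 days. Jun 2 2035 + 18 days = Jun 20 2035.
Next gap: 21 days. Jun 20 2035 + 21 days = Jul 11 2035.

Jun 20 2035, Jul 11 2035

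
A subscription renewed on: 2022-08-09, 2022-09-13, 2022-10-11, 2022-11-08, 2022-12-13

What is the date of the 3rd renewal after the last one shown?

All dates are Tuesdays, 35, 28, 28, 35 days apart.
Specifically, the 2nd Tuesday of each month.
2nd Tuesday of January 2023: 2023-01-10.
2nd Tuesday of February 2023: 2023-02-14.
2nd Tuesday of March 2023: 2023-03-14.

2023-03-14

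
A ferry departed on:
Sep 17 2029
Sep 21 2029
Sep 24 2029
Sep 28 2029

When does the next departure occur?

The gap pattern 4, 3, 4 repeats every 2 events.
These are the Mondays and Fridays of each week.
The following Monday is Oct 1 2029.

Oct 1 2029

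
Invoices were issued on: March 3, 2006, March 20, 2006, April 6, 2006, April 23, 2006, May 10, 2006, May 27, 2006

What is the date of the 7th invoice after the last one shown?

September 23, 2006

Gaps between consecutive events: 17, 17, 17, 17, 17 days — a constant 17-day interval.
May 27, 2006 + 17 days = June 13, 2006.
June 13, 2006 + 17 days = June 30, 2006.
June 30, 2006 + 17 days = July 17, 2006.
July 17, 2006 + 17 days = August 3, 2006.
August 3, 2006 + 17 days = August 20, 2006.
August 20, 2006 + 17 days = September 6, 2006.
September 6, 2006 + 17 days = September 23, 2006.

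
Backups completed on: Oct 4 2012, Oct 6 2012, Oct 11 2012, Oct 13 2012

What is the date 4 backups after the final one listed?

Oct 27 2012

The gap pattern 2, 5, 2 repeats every 2 events.
These are the Thursdays and Saturdays of each week.
The following Thursday is Oct 18 2012.
Next Saturday: Oct 20 2012.
Next Thursday: Oct 25 2012.
The following Saturday is Oct 27 2012.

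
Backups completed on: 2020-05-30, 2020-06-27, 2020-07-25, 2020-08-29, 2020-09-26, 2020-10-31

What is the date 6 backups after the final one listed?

These are Saturdays with 28, 28, 35, 28, 35-day gaps.
Each is the final Saturday of its month — 2020-05-30 is past the 28th, so '4th Saturday' doesn't fit.
November 2020 ends with Saturday 2020-11-28.
Last Saturday of December 2020: 2020-12-26.
January 2021 ends with Saturday 2021-01-30.
February 2021 ends with Saturday 2021-02-27.
March 2021 ends with Saturday 2021-03-27.
Last Saturday of April 2021: 2021-04-24.

2021-04-24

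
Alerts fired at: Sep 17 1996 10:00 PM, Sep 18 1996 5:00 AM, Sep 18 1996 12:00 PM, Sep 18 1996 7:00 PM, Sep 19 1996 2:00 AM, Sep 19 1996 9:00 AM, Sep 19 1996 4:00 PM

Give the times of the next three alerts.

Sep 19 1996 11:00 PM, Sep 20 1996 6:00 AM, Sep 20 1996 1:00 PM

Spacing: 7, 7, 7, 7, 7, 7 h — constant 7 h.
Sep 19 1996 4:00 PM + 7 h = Sep 19 1996 11:00 PM.
Sep 19 1996 11:00 PM + 7 h = Sep 20 1996 6:00 AM.
Sep 20 1996 6:00 AM + 7 h = Sep 20 1996 1:00 PM.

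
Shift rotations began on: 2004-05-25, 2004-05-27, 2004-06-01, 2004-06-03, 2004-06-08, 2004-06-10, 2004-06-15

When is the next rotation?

Gaps: 2, 5, 2, 5, 2, 5 days — not constant, but cyclic with period 2.
The events fall on every Tuesday and Thursday.
The following Thursday is 2004-06-17.

2004-06-17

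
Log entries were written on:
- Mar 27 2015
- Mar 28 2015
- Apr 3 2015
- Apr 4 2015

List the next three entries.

Gaps: 1, 6, 1 days — not constant, but cyclic with period 2.
The events fall on every Friday and Saturday.
The following Friday is Apr 10 2015.
Next Saturday: Apr 11 2015.
The following Friday is Apr 17 2015.

Apr 10 2015, Apr 11 2015, Apr 17 2015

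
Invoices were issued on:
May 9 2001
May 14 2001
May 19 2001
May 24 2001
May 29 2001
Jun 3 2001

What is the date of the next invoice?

Gaps between consecutive events: 5, 5, 5, 5, 5 days — a constant 5-day interval.
Jun 3 2001 + 5 days = Jun 8 2001.

Jun 8 2001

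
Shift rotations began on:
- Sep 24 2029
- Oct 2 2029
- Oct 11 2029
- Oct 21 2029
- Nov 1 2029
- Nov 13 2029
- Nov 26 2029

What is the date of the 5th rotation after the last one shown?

Gaps: 8, 9, 10, 11, 12, 13 days — each gap is 1 larger than the previous one.
Next gap: 14 days. Nov 26 2029 + 14 days = Dec 10 2029.
Next gap: 15 days. Dec 10 2029 + 15 days = Dec 25 2029.
Next gap: 16 days. Dec 25 2029 + 16 days = Jan 10 2030.
Next gap: 17 days. Jan 10 2030 + 17 days = Jan 27 2030.
Next gap: 18 days. Jan 27 2030 + 18 days = Feb 14 2030.

Feb 14 2030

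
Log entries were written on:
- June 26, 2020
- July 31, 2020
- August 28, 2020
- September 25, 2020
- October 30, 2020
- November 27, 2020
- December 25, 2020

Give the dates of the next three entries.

January 29, 2021; February 26, 2021; March 26, 2021

Every date is a Friday; gaps 35, 28, 28, 35, 28, 28 days.
Each is the last Friday of its month (at least one falls on the 29th or later, ruling out '4th Friday').
Last Friday of January 2021: January 29, 2021.
Last Friday of February 2021: February 26, 2021.
March 2021 ends with Friday March 26, 2021.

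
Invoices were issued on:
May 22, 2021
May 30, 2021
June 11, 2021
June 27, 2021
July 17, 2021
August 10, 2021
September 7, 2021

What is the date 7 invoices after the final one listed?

Intervals are 8, 12, 16, 20, 24, 28 days — an arithmetic progression with common difference 4.
Next gap: 32 days. September 7, 2021 + 32 days = October 9, 2021.
Next gap: 36 days. October 9, 2021 + 36 days = November 14, 2021.
Next gap: 40 days. November 14, 2021 + 40 days = December 24, 2021.
Next gap: 44 days. December 24, 2021 + 44 days = February 6, 2022.
Next gap: 48 days. February 6, 2022 + 48 days = March 26, 2022.
Next gap: 52 days. March 26, 2022 + 52 days = May 17, 2022.
Next gap: 56 days. May 17, 2022 + 56 days = July 12, 2022.

July 12, 2022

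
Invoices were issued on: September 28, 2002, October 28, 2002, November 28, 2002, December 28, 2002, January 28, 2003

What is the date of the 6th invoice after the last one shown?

July 28, 2003

Gaps: 30, 31, 30, 31 days — not constant. Every event is on the 28th of the month.
Pattern: the 28th of each month.
February 2003: February 28, 2003.
March 2003: March 28, 2003.
April 2003: April 28, 2003.
May 2003: May 28, 2003.
June 2003: June 28, 2003.
July 2003: July 28, 2003.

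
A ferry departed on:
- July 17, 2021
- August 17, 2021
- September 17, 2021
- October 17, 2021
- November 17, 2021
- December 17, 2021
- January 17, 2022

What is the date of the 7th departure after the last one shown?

Gaps: 31, 31, 30, 31, 30, 31 days — not constant. Every event is on the 17th of the month.
Pattern: the 17th of each month.
Next: February 2022 → February 17, 2022.
Next: March 2022 → March 17, 2022.
April 2022: April 17, 2022.
Next: May 2022 → May 17, 2022.
Next: June 2022 → June 17, 2022.
Next: July 2022 → July 17, 2022.
Next: August 2022 → August 17, 2022.

August 17, 2022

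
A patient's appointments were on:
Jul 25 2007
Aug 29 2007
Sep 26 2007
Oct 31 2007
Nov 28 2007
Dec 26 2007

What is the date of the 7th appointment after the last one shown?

All Wednesdays; the gaps (35, 28, 35, 28, 28) vary with month length.
This is the last Wednesday of each month.
January 2008 ends with Wednesday Jan 30 2008.
Last Wednesday of February 2008: Feb 27 2008.
Last Wednesday of March 2008: Mar 26 2008.
Last Wednesday of April 2008: Apr 30 2008.
Last Wednesday of May 2008: May 28 2008.
June 2008 ends with Wednesday Jun 25 2008.
Last Wednesday of July 2008: Jul 30 2008.

Jul 30 2008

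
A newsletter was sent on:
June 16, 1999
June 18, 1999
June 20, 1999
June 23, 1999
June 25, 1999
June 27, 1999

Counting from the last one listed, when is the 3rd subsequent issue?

Gaps: 2, 2, 3, 2, 2 days — not constant, but cyclic with period 3.
The events fall on every Wednesday, Friday and Sunday.
Next Wednesday: June 30, 1999.
The following Friday is July 2, 1999.
Next Sunday: July 4, 1999.

July 4, 1999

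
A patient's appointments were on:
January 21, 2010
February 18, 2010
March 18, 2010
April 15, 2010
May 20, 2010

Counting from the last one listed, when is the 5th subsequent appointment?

October 21, 2010

Gaps: 28, 28, 28, 35 days — a mix of 28 and 35. Every date is a Thursday.
Each is the 3rd Thursday of its month.
3rd Thursday of June 2010: June 17, 2010.
3rd Thursday of July 2010: July 15, 2010.
August 2010 — 3rd Thursday is August 19, 2010.
3rd Thursday of September 2010: September 16, 2010.
October 2010 — 3rd Thursday is October 21, 2010.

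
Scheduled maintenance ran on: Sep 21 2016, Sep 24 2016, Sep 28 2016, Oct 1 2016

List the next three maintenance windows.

The gap pattern 3, 4, 3 repeats every 2 events.
These are the Wednesdays and Saturdays of each week.
Next Wednesday: Oct 5 2016.
The following Saturday is Oct 8 2016.
Next Wednesday: Oct 12 2016.

Oct 5 2016, Oct 8 2016, Oct 12 2016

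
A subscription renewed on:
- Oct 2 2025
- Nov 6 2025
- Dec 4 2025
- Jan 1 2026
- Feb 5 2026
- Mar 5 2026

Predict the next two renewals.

Apr 2 2026, May 7 2026

Gaps: 35, 28, 28, 35, 28 days — a mix of 28 and 35. Every date is a Thursday.
Each is the 1st Thursday of its month.
1st Thursday of April 2026: Apr 2 2026.
1st Thursday of May 2026: May 7 2026.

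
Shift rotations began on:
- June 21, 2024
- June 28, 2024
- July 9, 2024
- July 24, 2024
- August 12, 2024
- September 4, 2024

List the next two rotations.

Intervals are 7, 11, 15, 19, 23 days — an arithmetic progression with common difference 4.
Next gap: 27 days. September 4, 2024 + 27 days = October 1, 2024.
Next gap: 31 days. October 1, 2024 + 31 days = November 1, 2024.

October 1, 2024; November 1, 2024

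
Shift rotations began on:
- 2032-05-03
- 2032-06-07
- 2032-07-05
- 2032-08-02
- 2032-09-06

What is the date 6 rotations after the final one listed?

All dates are Mondays, 35, 28, 28, 35 days apart.
Specifically, the 1st Monday of each month.
October 2032 — 1st Monday is 2032-10-04.
1st Monday of November 2032: 2032-11-01.
December 2032 — 1st Monday is 2032-12-06.
January 2033 — 1st Monday is 2033-01-03.
February 2033 — 1st Monday is 2033-02-07.
March 2033 — 1st Monday is 2033-03-07.

2033-03-07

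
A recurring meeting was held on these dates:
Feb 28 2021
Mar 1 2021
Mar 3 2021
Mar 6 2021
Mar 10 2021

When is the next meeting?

Mar 15 2021

Intervals are 1, 2, 3, 4 days — an arithmetic progression with common difference 1.
Next gap: 5 days. Mar 10 2021 + 5 days = Mar 15 2021.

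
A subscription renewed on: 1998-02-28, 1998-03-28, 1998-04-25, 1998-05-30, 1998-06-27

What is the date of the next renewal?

1998-07-25

Every date is a Saturday; gaps 28, 28, 35, 28 days.
Each is the last Saturday of its month (at least one falls on the 29th or later, ruling out '4th Saturday').
July 1998 ends with Saturday 1998-07-25.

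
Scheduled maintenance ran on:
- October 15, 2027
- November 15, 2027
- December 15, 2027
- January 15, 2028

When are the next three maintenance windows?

February 15, 2028; March 15, 2028; April 15, 2028

Gaps: 31, 30, 31 days — not constant. Every event is on the 15th of the month.
Pattern: the 15th of each month.
Next: February 2028 → February 15, 2028.
Next: March 2028 → March 15, 2028.
April 2028: April 15, 2028.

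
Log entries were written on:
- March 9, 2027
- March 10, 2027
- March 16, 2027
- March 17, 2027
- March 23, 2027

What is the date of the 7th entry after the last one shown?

Gaps: 1, 6, 1, 6 days — not constant, but cyclic with period 2.
The events fall on every Tuesday and Wednesday.
Next Wednesday: March 24, 2027.
Next Tuesday: March 30, 2027.
Next Wednesday: March 31, 2027.
Next Tuesday: April 6, 2027.
The following Wednesday is April 7, 2027.
Next Tuesday: April 13, 2027.
The following Wednesday is April 14, 2027.

April 14, 2027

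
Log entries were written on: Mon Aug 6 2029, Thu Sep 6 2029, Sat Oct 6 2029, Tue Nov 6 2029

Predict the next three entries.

Gaps: 31, 30, 31 days — not constant. Every event is on the 6th of the month.
Pattern: the 6th of each month.
Next: December 2029 → Thu Dec 6 2029.
Next: January 2030 → Sun Jan 6 2030.
February 2030: Wed Feb 6 2030.

Thu Dec 6 2029, Sun Jan 6 2030, Wed Feb 6 2030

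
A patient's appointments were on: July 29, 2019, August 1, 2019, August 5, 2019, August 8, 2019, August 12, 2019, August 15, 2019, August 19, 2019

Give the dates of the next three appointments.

August 22, 2019; August 26, 2019; August 29, 2019

Every event lands on a Monday or Thursday (gaps cycle 3, 4, 3, 4, 3, 4).
So the schedule is: every Monday and Thursday.
Next Thursday: August 22, 2019.
The following Monday is August 26, 2019.
The following Thursday is August 29, 2019.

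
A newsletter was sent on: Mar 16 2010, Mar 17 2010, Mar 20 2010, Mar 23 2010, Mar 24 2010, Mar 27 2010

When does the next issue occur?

Mar 30 2010

Gaps: 1, 3, 3, 1, 3 days — not constant, but cyclic with period 3.
The events fall on every Tuesday, Wednesday and Saturday.
The following Tuesday is Mar 30 2010.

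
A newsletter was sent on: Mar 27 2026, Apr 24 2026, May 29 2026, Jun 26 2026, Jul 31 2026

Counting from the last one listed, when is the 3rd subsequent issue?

These are Fridays with 28, 35, 28, 35-day gaps.
Each is the final Friday of its month — May 29 2026 is past the 28th, so '4th Friday' doesn't fit.
August 2026 ends with Friday Aug 28 2026.
September 2026 ends with Friday Sep 25 2026.
Last Friday of October 2026: Oct 30 2026.

Oct 30 2026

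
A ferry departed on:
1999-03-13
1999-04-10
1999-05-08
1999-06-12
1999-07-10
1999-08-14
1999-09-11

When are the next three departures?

These are Saturdays at 28- or 35-day spacing (28, 28, 35, 28, 35, 28).
The pattern: 2nd Saturday of the month.
October 1999 — 2nd Saturday is 1999-10-09.
November 1999 — 2nd Saturday is 1999-11-13.
December 1999 — 2nd Saturday is 1999-12-11.

1999-10-09, 1999-11-13, 1999-12-11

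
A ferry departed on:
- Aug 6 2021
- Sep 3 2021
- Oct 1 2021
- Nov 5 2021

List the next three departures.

These are Fridays at 28- or 35-day spacing (28, 28, 35).
The pattern: 1st Friday of the month.
December 2021 — 1st Friday is Dec 3 2021.
January 2022 — 1st Friday is Jan 7 2022.
1st Friday of February 2022: Feb 4 2022.

Dec 3 2021, Jan 7 2022, Feb 4 2022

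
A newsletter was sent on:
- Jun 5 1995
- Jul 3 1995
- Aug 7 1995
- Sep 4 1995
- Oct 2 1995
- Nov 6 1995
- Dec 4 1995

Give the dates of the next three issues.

Gaps: 28, 35, 28, 28, 35, 28 days — a mix of 28 and 35. Every date is a Monday.
Each is the 1st Monday of its month.
January 1996 — 1st Monday is Jan 1 1996.
February 1996 — 1st Monday is Feb 5 1996.
March 1996 — 1st Monday is Mar 4 1996.

Jan 1 1996, Feb 5 1996, Mar 4 1996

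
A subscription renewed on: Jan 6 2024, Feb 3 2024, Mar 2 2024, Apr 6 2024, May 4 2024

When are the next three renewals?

All dates are Saturdays, 28, 28, 35, 28 days apart.
Specifically, the 1st Saturday of each month.
June 2024 — 1st Saturday is Jun 1 2024.
July 2024 — 1st Saturday is Jul 6 2024.
August 2024 — 1st Saturday is Aug 3 2024.

Jun 1 2024, Jul 6 2024, Aug 3 2024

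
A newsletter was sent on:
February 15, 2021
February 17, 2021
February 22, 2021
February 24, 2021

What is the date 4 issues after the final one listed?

March 10, 2021

Every event lands on a Monday or Wednesday (gaps cycle 2, 5, 2).
So the schedule is: every Monday and Wednesday.
The following Monday is March 1, 2021.
The following Wednesday is March 3, 2021.
Next Monday: March 8, 2021.
The following Wednesday is March 10, 2021.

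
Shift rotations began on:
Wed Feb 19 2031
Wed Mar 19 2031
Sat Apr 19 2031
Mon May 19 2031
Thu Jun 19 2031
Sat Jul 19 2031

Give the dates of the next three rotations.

Tue Aug 19 2031, Fri Sep 19 2031, Sun Oct 19 2031

Each date is the 19th; the gaps (28, 31, 30, 31, 30) track the month lengths.
The rule is the 19th of each month.
Next: August 2031 → Tue Aug 19 2031.
Next: September 2031 → Fri Sep 19 2031.
Next: October 2031 → Sun Oct 19 2031.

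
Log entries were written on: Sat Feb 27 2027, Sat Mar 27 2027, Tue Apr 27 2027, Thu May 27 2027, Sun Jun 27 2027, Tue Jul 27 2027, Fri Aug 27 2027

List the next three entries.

Mon Sep 27 2027, Wed Oct 27 2027, Sat Nov 27 2027

Gaps: 28, 31, 30, 31, 30, 31 days — not constant. Every event is on the 27th of the month.
Pattern: the 27th of each month.
September 2027: Mon Sep 27 2027.
Next: October 2027 → Wed Oct 27 2027.
Next: November 2027 → Sat Nov 27 2027.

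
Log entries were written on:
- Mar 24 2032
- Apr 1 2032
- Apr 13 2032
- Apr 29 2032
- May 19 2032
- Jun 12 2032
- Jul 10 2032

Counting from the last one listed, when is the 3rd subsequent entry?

The spacing grows by 4 each time: 8, 12, 16, 20, 24, 28 days.
Next gap: 32 days. Jul 10 2032 + 32 days = Aug 11 2032.
Next gap: 36 days. Aug 11 2032 + 36 days = Sep 16 2032.
Next gap: 40 days. Sep 16 2032 + 40 days = Oct 26 2032.

Oct 26 2032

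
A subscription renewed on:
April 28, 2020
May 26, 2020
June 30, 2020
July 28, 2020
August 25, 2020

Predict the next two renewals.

September 29, 2020; October 27, 2020

These are Tuesdays with 28, 35, 28, 28-day gaps.
Each is the final Tuesday of its month — June 30, 2020 is past the 28th, so '4th Tuesday' doesn't fit.
September 2020 ends with Tuesday September 29, 2020.
Last Tuesday of October 2020: October 27, 2020.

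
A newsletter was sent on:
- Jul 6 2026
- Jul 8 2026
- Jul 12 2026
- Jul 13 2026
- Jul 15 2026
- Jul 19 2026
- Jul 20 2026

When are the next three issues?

Every event lands on a Monday or Wednesday or Sunday (gaps cycle 2, 4, 1, 2, 4, 1).
So the schedule is: every Monday, Wednesday and Sunday.
The following Wednesday is Jul 22 2026.
The following Sunday is Jul 26 2026.
The following Monday is Jul 27 2026.

Jul 22 2026, Jul 26 2026, Jul 27 2026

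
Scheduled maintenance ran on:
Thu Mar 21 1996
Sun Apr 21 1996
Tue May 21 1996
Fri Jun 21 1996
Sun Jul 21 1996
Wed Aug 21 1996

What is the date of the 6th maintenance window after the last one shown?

Fri Feb 21 1997

Gaps: 31, 30, 31, 30, 31 days — not constant. Every event is on the 21st of the month.
Pattern: the 21st of each month.
Next: September 1996 → Sat Sep 21 1996.
Next: October 1996 → Mon Oct 21 1996.
Next: November 1996 → Thu Nov 21 1996.
December 1996: Sat Dec 21 1996.
Next: January 1997 → Tue Jan 21 1997.
February 1997: Fri Feb 21 1997.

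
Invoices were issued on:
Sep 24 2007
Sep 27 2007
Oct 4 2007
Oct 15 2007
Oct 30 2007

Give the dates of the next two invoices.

Nov 18 2007, Dec 11 2007

Intervals are 3, 7, 11, 15 days — an arithmetic progression with common difference 4.
Next gap: 19 days. Oct 30 2007 + 19 days = Nov 18 2007.
Next gap: 23 days. Nov 18 2007 + 23 days = Dec 11 2007.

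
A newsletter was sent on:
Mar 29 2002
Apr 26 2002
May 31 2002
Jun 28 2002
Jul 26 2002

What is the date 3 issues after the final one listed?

Every date is a Friday; gaps 28, 35, 28, 28 days.
Each is the last Friday of its month (at least one falls on the 29th or later, ruling out '4th Friday').
August 2002 ends with Friday Aug 30 2002.
September 2002 ends with Friday Sep 27 2002.
October 2002 ends with Friday Oct 25 2002.

Oct 25 2002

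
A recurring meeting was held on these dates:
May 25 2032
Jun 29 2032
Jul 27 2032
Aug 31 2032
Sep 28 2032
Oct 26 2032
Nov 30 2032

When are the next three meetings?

These are Tuesdays with 35, 28, 35, 28, 28, 35-day gaps.
Each is the final Tuesday of its month — Jun 29 2032 is past the 28th, so '4th Tuesday' doesn't fit.
December 2032 ends with Tuesday Dec 28 2032.
January 2033 ends with Tuesday Jan 25 2033.
Last Tuesday of February 2033: Feb 22 2033.

Dec 28 2032, Jan 25 2033, Feb 22 2033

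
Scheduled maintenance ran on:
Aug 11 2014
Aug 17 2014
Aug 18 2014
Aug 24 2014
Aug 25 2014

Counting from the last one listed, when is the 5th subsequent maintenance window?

Every event lands on a Monday or Sunday (gaps cycle 6, 1, 6, 1).
So the schedule is: every Monday and Sunday.
Next Sunday: Aug 31 2014.
Next Monday: Sep 1 2014.
Next Sunday: Sep 7 2014.
The following Monday is Sep 8 2014.
Next Sunday: Sep 14 2014.

Sep 14 2014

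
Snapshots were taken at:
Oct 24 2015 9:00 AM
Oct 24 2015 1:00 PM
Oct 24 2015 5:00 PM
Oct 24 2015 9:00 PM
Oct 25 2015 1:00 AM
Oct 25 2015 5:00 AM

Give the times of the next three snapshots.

Gaps: 4, 4, 4, 4, 4 hours — each event is 4 hours after the previous one.
Oct 25 2015 5:00 AM + 4 h = Oct 25 2015 9:00 AM.
Oct 25 2015 9:00 AM + 4 h = Oct 25 2015 1:00 PM.
Oct 25 2015 1:00 PM + 4 h = Oct 25 2015 5:00 PM.

Oct 25 2015 9:00 AM, Oct 25 2015 1:00 PM, Oct 25 2015 5:00 PM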